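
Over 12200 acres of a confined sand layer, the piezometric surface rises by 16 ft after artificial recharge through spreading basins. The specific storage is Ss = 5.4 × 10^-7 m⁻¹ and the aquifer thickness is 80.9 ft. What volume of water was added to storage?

ΔV ≈ 3210 m³

b = 80.9 ft = 24.66 m
S = Ss × b = 5.4 × 10^-7 m⁻¹ × 24.66 m = 1.332 × 10^-5
A = 12200 acres = 4.937 × 10^7 m²
Δh = 16 ft = 4.877 m
ΔV = S × A × Δh = 1.332 × 10^-5 × 4.937 × 10^7 m² × 4.877 m = 3206 m³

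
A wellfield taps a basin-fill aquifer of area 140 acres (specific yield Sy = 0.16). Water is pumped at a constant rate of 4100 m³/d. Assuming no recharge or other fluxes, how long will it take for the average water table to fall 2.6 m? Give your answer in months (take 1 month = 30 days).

A = 140 acres = 5.666 × 10^5 m²
ΔV = Sy × A × Δh = 0.16 × 5.666 × 10^5 × 2.6 = 2.357 × 10^5 m³
t = ΔV / Q = 2.357 × 10^5 m³ / 4100 m³/d = 57.49 d
t = 57.49 d ≈ 1.916 months

t ≈ 1.92 months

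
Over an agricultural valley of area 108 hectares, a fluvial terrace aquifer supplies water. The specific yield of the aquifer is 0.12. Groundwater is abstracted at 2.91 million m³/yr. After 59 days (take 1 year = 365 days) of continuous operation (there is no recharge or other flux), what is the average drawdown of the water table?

A = 108 hectares = 1.08 × 10^6 m²
Q = 2.91 million m³/yr = 7973 m³/d
ΔV = Q × t = 7973 m³/d × 59 d = 4.704 × 10^5 m³
Δh = ΔV / (Sy × A) = 4.704 × 10^5 / (0.12 × 1.08 × 10^6) = 3.63 m

Δh ≈ 3.63 m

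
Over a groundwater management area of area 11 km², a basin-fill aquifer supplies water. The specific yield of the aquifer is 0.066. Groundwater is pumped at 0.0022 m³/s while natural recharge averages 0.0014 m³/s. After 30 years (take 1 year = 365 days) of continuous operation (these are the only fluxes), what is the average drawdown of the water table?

A = 11 km² = 1.1 × 10^7 m²
Net abstraction = 0.0022 − 0.0014 = 8 × 10^-4 m³/s
Q_net = 8 × 10^-4 m³/s = 69.12 m³/d
t = 30 years = 10950 d
ΔV = Q × t = 69.12 m³/d × 10950 d = 7.569 × 10^5 m³
Δh = ΔV / (Sy × A) = 7.569 × 10^5 / (0.066 × 1.1 × 10^7) = 1.043 m

Δh ≈ 1.04 m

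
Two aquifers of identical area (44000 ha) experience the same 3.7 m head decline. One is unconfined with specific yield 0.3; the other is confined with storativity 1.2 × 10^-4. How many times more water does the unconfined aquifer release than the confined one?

A = 44000 ha = 4.4 × 10^8 m²
Unconfined: ΔV_u = Sy × A × Δh = 0.3 × 4.4 × 10^8 × 3.7 = 4.884 × 10^8 m³
Confined: ΔV_c = S × A × Δh = 1.2 × 10^-4 × 4.4 × 10^8 × 3.7 = 1.954 × 10^5 m³
Ratio = ΔV_u / ΔV_c = Sy / S = 0.3 / 1.2 × 10^-4 = 2500

ΔV_u / ΔV_c ≈ 2500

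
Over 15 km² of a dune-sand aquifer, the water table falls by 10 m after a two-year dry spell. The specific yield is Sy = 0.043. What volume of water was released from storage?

ΔV ≈ 6.45 × 10^6 m³

A = 15 km² = 1.5 × 10^7 m²
ΔV = Sy × A × Δh = 0.043 × 1.5 × 10^7 m² × 10 m = 6.45 × 10^6 m³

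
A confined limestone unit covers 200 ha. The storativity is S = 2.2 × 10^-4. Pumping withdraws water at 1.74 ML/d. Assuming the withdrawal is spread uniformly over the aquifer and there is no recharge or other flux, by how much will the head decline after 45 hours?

A = 200 ha = 2 × 10^6 m²
Q = 1.74 ML/d = 1740 m³/d
t = 45 hours = 1.875 d
ΔV = Q × t = 1740 m³/d × 1.875 d = 3262 m³
Δh = ΔV / (S × A) = 3262 / (2.2 × 10^-4 × 2 × 10^6) = 7.415 m

Δh ≈ 7.41 m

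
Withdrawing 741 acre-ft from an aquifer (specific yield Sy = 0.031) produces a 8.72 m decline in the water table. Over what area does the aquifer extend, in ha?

ΔV = 741 acre-ft = 9.14 × 10^5 m³
A = ΔV / (Sy × Δh) = 9.14 × 10^5 / (0.031 × 8.72) = 3.381 × 10^6 m²
A = 3.381 × 10^6 m² = 338.1 ha

A ≈ 338 ha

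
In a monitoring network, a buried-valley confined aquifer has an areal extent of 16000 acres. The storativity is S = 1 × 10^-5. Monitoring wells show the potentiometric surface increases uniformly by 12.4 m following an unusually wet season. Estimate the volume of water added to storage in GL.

A = 16000 acres = 6.475 × 10^7 m²
ΔV = S × A × Δh = 1 × 10^-5 × 6.475 × 10^7 m² × 12.4 m = 8029 m³
ΔV = 8029 m³ = 0.008029 GL

ΔV ≈ 0.00803 GL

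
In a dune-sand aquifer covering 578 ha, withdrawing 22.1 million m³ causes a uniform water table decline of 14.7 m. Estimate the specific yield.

Sy ≈ 0.26

A = 578 ha = 5.78 × 10^6 m²
ΔV = 22.1 million m³ = 2.21 × 10^7 m³
Sy = ΔV / (A × Δh) = 2.21 × 10^7 m³ / (5.78 × 10^6 m² × 14.7 m) = 0.2601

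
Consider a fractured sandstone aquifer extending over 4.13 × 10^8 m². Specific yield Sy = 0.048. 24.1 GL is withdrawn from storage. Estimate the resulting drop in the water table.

Δh ≈ 1.22 m

ΔV = 24.1 GL = 2.41 × 10^7 m³
Δh = ΔV / (Sy × A) = 2.41 × 10^7 m³ / (0.048 × 4.13 × 10^8 m²) = 1.216 m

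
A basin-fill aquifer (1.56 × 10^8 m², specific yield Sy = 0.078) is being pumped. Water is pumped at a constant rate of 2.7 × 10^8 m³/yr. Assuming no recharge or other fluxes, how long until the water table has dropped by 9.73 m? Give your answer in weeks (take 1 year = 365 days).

t ≈ 22.9 weeks

ΔV = Sy × A × Δh = 0.078 × 1.56 × 10^8 × 9.73 = 1.184 × 10^8 m³
Q = 2.7 × 10^8 m³/yr = 7.397 × 10^5 m³/d
t = ΔV / Q = 1.184 × 10^8 m³ / 7.397 × 10^5 m³/d = 160.1 d
t = 160.1 d ≈ 22.86 weeks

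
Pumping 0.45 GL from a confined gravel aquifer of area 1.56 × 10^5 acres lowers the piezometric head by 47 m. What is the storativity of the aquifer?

A = 1.56 × 10^5 acres = 6.313 × 10^8 m²
ΔV = 0.45 GL = 4.5 × 10^5 m³
S = ΔV / (A × Δh) = 4.5 × 10^5 m³ / (6.313 × 10^8 m² × 47 m) = 1.517 × 10^-5

S ≈ 1.5 × 10^-5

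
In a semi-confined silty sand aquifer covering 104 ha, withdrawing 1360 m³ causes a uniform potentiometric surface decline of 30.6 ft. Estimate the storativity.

S ≈ 1.4 × 10^-4

A = 104 ha = 1.04 × 10^6 m²
Δh = 30.6 ft = 9.327 m
S = ΔV / (A × Δh) = 1360 m³ / (1.04 × 10^6 m² × 9.327 m) = 1.402 × 10^-4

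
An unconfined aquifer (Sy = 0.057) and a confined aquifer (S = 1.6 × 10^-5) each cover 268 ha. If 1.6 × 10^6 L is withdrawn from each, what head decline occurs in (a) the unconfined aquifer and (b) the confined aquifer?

Δh_u ≈ 0.0105 m; Δh_c ≈ 37.3 m

A = 268 ha = 2.68 × 10^6 m²
ΔV = 1.6 × 10^6 L = 1600 m³
Unconfined: Δh_u = ΔV/(Sy·A) = 1600/(0.057 × 2.68 × 10^6) = 0.01047 m
Confined: Δh_c = ΔV/(S·A) = 1600/(1.6 × 10^-5 × 2.68 × 10^6) = 37.31 m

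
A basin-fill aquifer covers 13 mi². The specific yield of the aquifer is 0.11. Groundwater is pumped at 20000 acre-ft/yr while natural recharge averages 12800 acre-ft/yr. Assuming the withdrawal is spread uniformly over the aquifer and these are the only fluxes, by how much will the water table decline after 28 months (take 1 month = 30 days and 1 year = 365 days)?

Δh ≈ 5.52 m

A = 13 mi² = 3.367 × 10^7 m²
Net abstraction = 20000 − 12800 = 7200 acre-ft/yr
Q_net = 7200 acre-ft/yr = 24330 m³/d
t = 28 months = 840 d
ΔV = Q × t = 24330 m³/d × 840 d = 2.044 × 10^7 m³
Δh = ΔV / (Sy × A) = 2.044 × 10^7 / (0.11 × 3.367 × 10^7) = 5.518 m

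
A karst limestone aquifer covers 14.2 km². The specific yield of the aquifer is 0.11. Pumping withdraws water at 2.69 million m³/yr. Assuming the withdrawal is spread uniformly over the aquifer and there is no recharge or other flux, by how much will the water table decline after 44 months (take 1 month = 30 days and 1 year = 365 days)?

A = 14.2 km² = 1.42 × 10^7 m²
Q = 2.69 million m³/yr = 7370 m³/d
t = 44 months = 1320 d
ΔV = Q × t = 7370 m³/d × 1320 d = 9.728 × 10^6 m³
Δh = ΔV / (Sy × A) = 9.728 × 10^6 / (0.11 × 1.42 × 10^7) = 6.228 m

Δh ≈ 6.23 m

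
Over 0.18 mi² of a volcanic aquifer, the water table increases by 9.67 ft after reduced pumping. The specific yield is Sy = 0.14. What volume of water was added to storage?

A = 0.18 mi² = 4.662 × 10^5 m²
Δh = 9.67 ft = 2.947 m
ΔV = Sy × A × Δh = 0.14 × 4.662 × 10^5 m² × 2.947 m = 1.924 × 10^5 m³

ΔV ≈ 1.92 × 10^5 m³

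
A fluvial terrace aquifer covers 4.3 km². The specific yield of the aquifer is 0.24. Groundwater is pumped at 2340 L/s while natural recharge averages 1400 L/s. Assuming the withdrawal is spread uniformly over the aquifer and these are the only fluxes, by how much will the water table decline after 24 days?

Δh ≈ 1.89 m

A = 4.3 km² = 4.3 × 10^6 m²
Net abstraction = 2340 − 1400 = 940 L/s
Q_net = 940 L/s = 81220 m³/d
ΔV = Q × t = 81220 m³/d × 24 d = 1.949 × 10^6 m³
Δh = ΔV / (Sy × A) = 1.949 × 10^6 / (0.24 × 4.3 × 10^6) = 1.889 m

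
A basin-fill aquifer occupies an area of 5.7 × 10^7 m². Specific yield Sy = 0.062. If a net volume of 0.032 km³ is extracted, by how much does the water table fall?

Δh ≈ 9.05 m

ΔV = 0.032 km³ = 3.2 × 10^7 m³
Δh = ΔV / (Sy × A) = 3.2 × 10^7 m³ / (0.062 × 5.7 × 10^7 m²) = 9.055 m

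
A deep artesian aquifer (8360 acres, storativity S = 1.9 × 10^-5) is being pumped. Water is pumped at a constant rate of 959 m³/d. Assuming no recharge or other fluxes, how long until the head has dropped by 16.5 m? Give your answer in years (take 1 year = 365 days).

A = 8360 acres = 3.383 × 10^7 m²
ΔV = S × A × Δh = 1.9 × 10^-5 × 3.383 × 10^7 × 16.5 = 10610 m³
t = ΔV / Q = 10610 m³ / 959 m³/d = 11.06 d
t = 11.06 d ≈ 0.0303 years

t ≈ 0.0303 years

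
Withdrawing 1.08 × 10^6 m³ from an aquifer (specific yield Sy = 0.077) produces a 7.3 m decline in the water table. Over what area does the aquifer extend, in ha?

A = ΔV / (Sy × Δh) = 1.08 × 10^6 / (0.077 × 7.3) = 1.921 × 10^6 m²
A = 1.921 × 10^6 m² = 192.1 ha

A ≈ 192 ha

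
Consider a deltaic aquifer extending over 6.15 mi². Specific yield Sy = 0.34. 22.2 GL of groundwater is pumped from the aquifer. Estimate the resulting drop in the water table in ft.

A = 6.15 mi² = 1.593 × 10^7 m²
ΔV = 22.2 GL = 2.22 × 10^7 m³
Δh = ΔV / (Sy × A) = 2.22 × 10^7 m³ / (0.34 × 1.593 × 10^7 m²) = 4.099 m
Δh = 4.099 m = 13.45 ft

Δh ≈ 13.4 ft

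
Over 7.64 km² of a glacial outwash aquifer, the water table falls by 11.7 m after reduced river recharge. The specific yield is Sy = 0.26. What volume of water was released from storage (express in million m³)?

ΔV ≈ 23.2 million m³

A = 7.64 km² = 7.64 × 10^6 m²
ΔV = Sy × A × Δh = 0.26 × 7.64 × 10^6 m² × 11.7 m = 2.324 × 10^7 m³
ΔV = 2.324 × 10^7 m³ = 23.24 million m³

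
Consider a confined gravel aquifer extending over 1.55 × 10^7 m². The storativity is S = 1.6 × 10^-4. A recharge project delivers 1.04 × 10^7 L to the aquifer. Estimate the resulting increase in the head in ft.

Δh ≈ 13.8 ft

ΔV = 1.04 × 10^7 L = 10400 m³
Δh = ΔV / (S × A) = 10400 m³ / (1.6 × 10^-4 × 1.55 × 10^7 m²) = 4.194 m
Δh = 4.194 m = 13.76 ft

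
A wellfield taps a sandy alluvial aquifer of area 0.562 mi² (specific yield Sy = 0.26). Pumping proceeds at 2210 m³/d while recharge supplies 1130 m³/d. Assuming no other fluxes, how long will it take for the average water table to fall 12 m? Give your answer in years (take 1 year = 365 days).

t ≈ 11.5 years

A = 0.562 mi² = 1.456 × 10^6 m²
ΔV = Sy × A × Δh = 0.26 × 1.456 × 10^6 × 12 = 4.541 × 10^6 m³
Net withdrawal = 2210 − 1130 = 1080 m³/d
t = ΔV / Q = 4.541 × 10^6 m³ / 1080 m³/d = 4205 d
t = 4205 d ≈ 11.52 years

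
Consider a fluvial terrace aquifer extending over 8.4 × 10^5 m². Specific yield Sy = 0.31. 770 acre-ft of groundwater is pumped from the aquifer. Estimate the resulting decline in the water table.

ΔV = 770 acre-ft = 9.498 × 10^5 m³
Δh = ΔV / (Sy × A) = 9.498 × 10^5 m³ / (0.31 × 8.4 × 10^5 m²) = 3.647 m

Δh ≈ 3.65 m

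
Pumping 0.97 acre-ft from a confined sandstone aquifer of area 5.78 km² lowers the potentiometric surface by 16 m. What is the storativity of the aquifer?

S ≈ 1.3 × 10^-5

A = 5.78 km² = 5.78 × 10^6 m²
ΔV = 0.97 acre-ft = 1196 m³
S = ΔV / (A × Δh) = 1196 m³ / (5.78 × 10^6 m² × 16 m) = 1.294 × 10^-5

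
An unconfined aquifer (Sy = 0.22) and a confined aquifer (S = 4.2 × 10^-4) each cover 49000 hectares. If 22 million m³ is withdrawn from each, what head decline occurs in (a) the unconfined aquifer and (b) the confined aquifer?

A = 49000 hectares = 4.9 × 10^8 m²
ΔV = 22 million m³ = 2.2 × 10^7 m³
Unconfined: Δh_u = ΔV/(Sy·A) = 2.2 × 10^7/(0.22 × 4.9 × 10^8) = 0.2041 m
Confined: Δh_c = ΔV/(S·A) = 2.2 × 10^7/(4.2 × 10^-4 × 4.9 × 10^8) = 106.9 m

Δh_u ≈ 0.204 m; Δh_c ≈ 107 m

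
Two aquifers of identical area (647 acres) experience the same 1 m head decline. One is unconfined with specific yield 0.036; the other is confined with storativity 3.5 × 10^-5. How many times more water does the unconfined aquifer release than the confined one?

ΔV_u / ΔV_c ≈ 1030

A = 647 acres = 2.618 × 10^6 m²
Unconfined: ΔV_u = Sy × A × Δh = 0.036 × 2.618 × 10^6 × 1 = 94260 m³
Confined: ΔV_c = S × A × Δh = 3.5 × 10^-5 × 2.618 × 10^6 × 1 = 91.64 m³
Ratio = ΔV_u / ΔV_c = Sy / S = 0.036 / 3.5 × 10^-5 = 1029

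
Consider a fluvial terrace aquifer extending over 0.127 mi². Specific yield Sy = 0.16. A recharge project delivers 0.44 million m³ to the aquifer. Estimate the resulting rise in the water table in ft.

Δh ≈ 27.4 ft

A = 0.127 mi² = 3.289 × 10^5 m²
ΔV = 0.44 million m³ = 4.4 × 10^5 m³
Δh = ΔV / (Sy × A) = 4.4 × 10^5 m³ / (0.16 × 3.289 × 10^5 m²) = 8.36 m
Δh = 8.36 m = 27.43 ft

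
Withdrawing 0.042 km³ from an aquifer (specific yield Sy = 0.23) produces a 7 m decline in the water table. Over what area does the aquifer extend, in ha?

A ≈ 2610 ha

ΔV = 0.042 km³ = 4.2 × 10^7 m³
A = ΔV / (Sy × Δh) = 4.2 × 10^7 / (0.23 × 7) = 2.609 × 10^7 m²
A = 2.609 × 10^7 m² = 2609 ha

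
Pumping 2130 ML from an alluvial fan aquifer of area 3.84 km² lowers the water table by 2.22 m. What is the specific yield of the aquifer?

A = 3.84 km² = 3.84 × 10^6 m²
ΔV = 2130 ML = 2.13 × 10^6 m³
Sy = ΔV / (A × Δh) = 2.13 × 10^6 m³ / (3.84 × 10^6 m² × 2.22 m) = 0.2499

Sy ≈ 0.25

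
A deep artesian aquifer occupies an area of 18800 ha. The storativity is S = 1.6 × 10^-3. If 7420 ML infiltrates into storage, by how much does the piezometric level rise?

Δh ≈ 24.7 m

A = 18800 ha = 1.88 × 10^8 m²
ΔV = 7420 ML = 7.42 × 10^6 m³
Δh = ΔV / (S × A) = 7.42 × 10^6 m³ / (0.0016 × 1.88 × 10^8 m²) = 24.67 m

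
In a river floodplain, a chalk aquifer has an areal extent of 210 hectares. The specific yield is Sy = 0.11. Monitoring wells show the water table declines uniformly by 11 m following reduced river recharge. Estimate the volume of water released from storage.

A = 210 hectares = 2.1 × 10^6 m²
ΔV = Sy × A × Δh = 0.11 × 2.1 × 10^6 m² × 11 m = 2.541 × 10^6 m³

ΔV ≈ 2.54 × 10^6 m³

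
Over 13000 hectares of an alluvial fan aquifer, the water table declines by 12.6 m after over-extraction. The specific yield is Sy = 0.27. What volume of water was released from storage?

A = 13000 hectares = 1.3 × 10^8 m²
ΔV = Sy × A × Δh = 0.27 × 1.3 × 10^8 m² × 12.6 m = 4.423 × 10^8 m³

ΔV ≈ 4.42 × 10^8 m³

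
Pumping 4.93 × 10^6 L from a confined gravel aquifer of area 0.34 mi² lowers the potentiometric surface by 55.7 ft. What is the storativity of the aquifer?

A = 0.34 mi² = 8.806 × 10^5 m²
Δh = 55.7 ft = 16.98 m
ΔV = 4.93 × 10^6 L = 4930 m³
S = ΔV / (A × Δh) = 4930 m³ / (8.806 × 10^5 m² × 16.98 m) = 3.298 × 10^-4

S ≈ 3.3 × 10^-4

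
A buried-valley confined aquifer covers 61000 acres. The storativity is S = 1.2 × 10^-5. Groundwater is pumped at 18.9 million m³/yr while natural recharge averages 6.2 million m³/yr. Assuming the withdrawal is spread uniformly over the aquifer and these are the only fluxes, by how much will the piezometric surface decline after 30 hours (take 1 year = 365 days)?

Δh ≈ 14.7 m

A = 61000 acres = 2.469 × 10^8 m²
Net abstraction = 18.9 − 6.2 = 12.7 million m³/yr
Q_net = 12.7 million m³/yr = 34790 m³/d
t = 30 hours = 1.25 d
ΔV = Q × t = 34790 m³/d × 1.25 d = 43490 m³
Δh = ΔV / (S × A) = 43490 / (1.2 × 10^-5 × 2.469 × 10^8) = 14.68 m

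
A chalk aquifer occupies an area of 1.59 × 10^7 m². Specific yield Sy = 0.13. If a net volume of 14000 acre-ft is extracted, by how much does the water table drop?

ΔV = 14000 acre-ft = 1.727 × 10^7 m³
Δh = ΔV / (Sy × A) = 1.727 × 10^7 m³ / (0.13 × 1.59 × 10^7 m²) = 8.354 m

Δh ≈ 8.35 m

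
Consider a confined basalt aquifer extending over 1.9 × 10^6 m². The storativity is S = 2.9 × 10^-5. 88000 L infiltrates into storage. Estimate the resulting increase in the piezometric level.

Δh ≈ 1.6 m

ΔV = 88000 L = 88 m³
Δh = ΔV / (S × A) = 88 m³ / (2.9 × 10^-5 × 1.9 × 10^6 m²) = 1.597 m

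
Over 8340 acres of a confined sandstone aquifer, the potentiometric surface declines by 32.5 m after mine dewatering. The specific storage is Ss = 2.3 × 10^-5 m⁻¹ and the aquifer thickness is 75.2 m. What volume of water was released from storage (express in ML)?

S = Ss × b = 2.3 × 10^-5 m⁻¹ × 75.2 m = 1.73 × 10^-3
A = 8340 acres = 3.375 × 10^7 m²
ΔV = S × A × Δh = 0.00173 × 3.375 × 10^7 m² × 32.5 m = 1.897 × 10^6 m³
ΔV = 1.897 × 10^6 m³ = 1897 ML

ΔV ≈ 1900 ML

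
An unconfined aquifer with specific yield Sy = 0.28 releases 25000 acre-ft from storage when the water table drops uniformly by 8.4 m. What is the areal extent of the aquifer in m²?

A ≈ 1.31 × 10^7 m²

ΔV = 25000 acre-ft = 3.084 × 10^7 m³
A = ΔV / (Sy × Δh) = 3.084 × 10^7 / (0.28 × 8.4) = 1.311 × 10^7 m²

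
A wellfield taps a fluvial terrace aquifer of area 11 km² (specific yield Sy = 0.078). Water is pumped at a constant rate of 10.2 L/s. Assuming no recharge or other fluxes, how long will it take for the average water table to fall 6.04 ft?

A = 11 km² = 1.1 × 10^7 m²
Δh = 6.04 ft = 1.841 m
ΔV = Sy × A × Δh = 0.078 × 1.1 × 10^7 × 1.841 = 1.58 × 10^6 m³
Q = 10.2 L/s = 881.3 m³/d
t = ΔV / Q = 1.58 × 10^6 m³ / 881.3 m³/d = 1792 d

t ≈ 1790 days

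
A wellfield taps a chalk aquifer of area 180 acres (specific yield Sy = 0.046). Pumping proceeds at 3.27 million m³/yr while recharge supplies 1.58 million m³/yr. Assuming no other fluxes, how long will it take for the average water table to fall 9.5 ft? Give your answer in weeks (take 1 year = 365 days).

A = 180 acres = 7.284 × 10^5 m²
Δh = 9.5 ft = 2.896 m
ΔV = Sy × A × Δh = 0.046 × 7.284 × 10^5 × 2.896 = 97030 m³
Net withdrawal = 3.27 − 1.58 = 1.69 million m³/yr = 4630 m³/d
t = ΔV / Q = 97030 m³ / 4630 m³/d = 20.96 d
t = 20.96 d ≈ 2.994 weeks

t ≈ 2.99 weeks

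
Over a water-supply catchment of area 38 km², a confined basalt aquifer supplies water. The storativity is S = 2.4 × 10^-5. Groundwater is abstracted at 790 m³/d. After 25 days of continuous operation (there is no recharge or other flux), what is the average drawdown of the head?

Δh ≈ 21.7 m

A = 38 km² = 3.8 × 10^7 m²
ΔV = Q × t = 790 m³/d × 25 d = 19750 m³
Δh = ΔV / (S × A) = 19750 / (2.4 × 10^-5 × 3.8 × 10^7) = 21.66 m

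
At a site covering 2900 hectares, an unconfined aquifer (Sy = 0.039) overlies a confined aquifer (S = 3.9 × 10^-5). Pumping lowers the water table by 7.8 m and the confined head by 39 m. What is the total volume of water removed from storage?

A = 2900 hectares = 2.9 × 10^7 m²
Unconfined: ΔV_u = Sy × A × Δh_u = 0.039 × 2.9 × 10^7 × 7.8 = 8.822 × 10^6 m³
Confined: ΔV_c = S × A × Δh_c = 3.9 × 10^-5 × 2.9 × 10^7 × 39 = 44110 m³
Total ΔV = 8.822 × 10^6 + 44110 = 8.866 × 10^6 m³

ΔV ≈ 8.87 × 10^6 m³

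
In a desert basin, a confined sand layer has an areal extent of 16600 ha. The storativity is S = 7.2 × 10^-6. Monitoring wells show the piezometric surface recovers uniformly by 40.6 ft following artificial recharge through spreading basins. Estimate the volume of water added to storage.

ΔV ≈ 14800 m³

A = 16600 ha = 1.66 × 10^8 m²
Δh = 40.6 ft = 12.37 m
ΔV = S × A × Δh = 7.2 × 10^-6 × 1.66 × 10^8 m² × 12.37 m = 14790 m³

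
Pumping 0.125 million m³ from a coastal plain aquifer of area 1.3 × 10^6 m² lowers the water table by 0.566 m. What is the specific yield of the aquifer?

ΔV = 0.125 million m³ = 1.25 × 10^5 m³
Sy = ΔV / (A × Δh) = 1.25 × 10^5 m³ / (1.3 × 10^6 m² × 0.566 m) = 0.1699

Sy ≈ 0.17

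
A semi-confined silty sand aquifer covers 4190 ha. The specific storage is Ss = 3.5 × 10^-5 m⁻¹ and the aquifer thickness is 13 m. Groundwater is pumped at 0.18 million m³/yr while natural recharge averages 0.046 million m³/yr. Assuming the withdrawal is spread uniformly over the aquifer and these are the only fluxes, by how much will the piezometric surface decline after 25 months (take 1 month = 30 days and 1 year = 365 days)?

Δh ≈ 14.4 m

S = Ss × b = 3.5 × 10^-5 m⁻¹ × 13 m = 4.55 × 10^-4
A = 4190 ha = 4.19 × 10^7 m²
Net abstraction = 0.18 − 0.046 = 0.134 million m³/yr
Q_net = 0.134 million m³/yr = 367.1 m³/d
t = 25 months = 750 d
ΔV = Q × t = 367.1 m³/d × 750 d = 2.753 × 10^5 m³
Δh = ΔV / (S × A) = 2.753 × 10^5 / (4.55 × 10^-4 × 4.19 × 10^7) = 14.44 m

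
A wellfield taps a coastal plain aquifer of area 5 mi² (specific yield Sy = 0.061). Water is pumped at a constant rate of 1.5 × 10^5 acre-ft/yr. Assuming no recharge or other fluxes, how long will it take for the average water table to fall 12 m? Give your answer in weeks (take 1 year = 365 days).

t ≈ 2.67 weeks

A = 5 mi² = 1.295 × 10^7 m²
ΔV = Sy × A × Δh = 0.061 × 1.295 × 10^7 × 12 = 9.479 × 10^6 m³
Q = 1.5 × 10^5 acre-ft/yr = 5.069 × 10^5 m³/d
t = ΔV / Q = 9.479 × 10^6 m³ / 5.069 × 10^5 m³/d = 18.7 d
t = 18.7 d ≈ 2.671 weeks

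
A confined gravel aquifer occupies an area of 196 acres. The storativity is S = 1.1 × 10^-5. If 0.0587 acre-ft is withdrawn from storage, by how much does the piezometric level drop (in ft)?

Δh ≈ 27.2 ft

A = 196 acres = 7.932 × 10^5 m²
ΔV = 0.0587 acre-ft = 72.41 m³
Δh = ΔV / (S × A) = 72.41 m³ / (1.1 × 10^-5 × 7.932 × 10^5 m²) = 8.299 m
Δh = 8.299 m = 27.23 ft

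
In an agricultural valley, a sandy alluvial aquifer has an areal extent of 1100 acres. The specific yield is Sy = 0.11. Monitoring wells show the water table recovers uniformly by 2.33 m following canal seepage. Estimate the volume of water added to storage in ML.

A = 1100 acres = 4.452 × 10^6 m²
ΔV = Sy × A × Δh = 0.11 × 4.452 × 10^6 m² × 2.33 m = 1.141 × 10^6 m³
ΔV = 1.141 × 10^6 m³ = 1141 ML

ΔV ≈ 1140 ML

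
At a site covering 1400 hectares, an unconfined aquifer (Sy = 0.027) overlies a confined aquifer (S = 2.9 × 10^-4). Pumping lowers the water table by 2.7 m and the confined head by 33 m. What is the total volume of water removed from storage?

A = 1400 hectares = 1.4 × 10^7 m²
Unconfined: ΔV_u = Sy × A × Δh_u = 0.027 × 1.4 × 10^7 × 2.7 = 1.021 × 10^6 m³
Confined: ΔV_c = S × A × Δh_c = 2.9 × 10^-4 × 1.4 × 10^7 × 33 = 1.34 × 10^5 m³
Total ΔV = 1.021 × 10^6 + 1.34 × 10^5 = 1.155 × 10^6 m³

ΔV ≈ 1.15 × 10^6 m³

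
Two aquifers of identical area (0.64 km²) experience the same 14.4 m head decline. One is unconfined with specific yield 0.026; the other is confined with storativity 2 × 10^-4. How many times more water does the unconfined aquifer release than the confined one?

ΔV_u / ΔV_c ≈ 130

A = 0.64 km² = 6.4 × 10^5 m²
Unconfined: ΔV_u = Sy × A × Δh = 0.026 × 6.4 × 10^5 × 14.4 = 2.396 × 10^5 m³
Confined: ΔV_c = S × A × Δh = 2 × 10^-4 × 6.4 × 10^5 × 14.4 = 1843 m³
Ratio = ΔV_u / ΔV_c = Sy / S = 0.026 / 2 × 10^-4 = 130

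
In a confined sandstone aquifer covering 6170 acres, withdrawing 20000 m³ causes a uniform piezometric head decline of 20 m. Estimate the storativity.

S ≈ 4 × 10^-5

A = 6170 acres = 2.497 × 10^7 m²
S = ΔV / (A × Δh) = 20000 m³ / (2.497 × 10^7 m² × 20 m) = 4.005 × 10^-5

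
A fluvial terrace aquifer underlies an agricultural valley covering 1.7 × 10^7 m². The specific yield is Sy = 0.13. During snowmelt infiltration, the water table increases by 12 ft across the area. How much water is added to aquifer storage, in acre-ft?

ΔV ≈ 6550 acre-ft

Δh = 12 ft = 3.658 m
ΔV = Sy × A × Δh = 0.13 × 1.7 × 10^7 m² × 3.658 m = 8.083 × 10^6 m³
ΔV = 8.083 × 10^6 m³ = 6553 acre-ft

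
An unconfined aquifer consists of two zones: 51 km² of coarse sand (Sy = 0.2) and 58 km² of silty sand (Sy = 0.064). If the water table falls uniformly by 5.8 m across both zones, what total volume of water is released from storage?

ΔV ≈ 8.07 × 10^7 m³

A₁ = 51 km² = 5.1 × 10^7 m²; A₂ = 58 km² = 5.8 × 10^7 m²
ΔV₁ = 0.2 × 5.1 × 10^7 × 5.8 = 5.916 × 10^7 m³
ΔV₂ = 0.064 × 5.8 × 10^7 × 5.8 = 2.153 × 10^7 m³
ΔV = ΔV₁ + ΔV₂ = 8.069 × 10^7 m³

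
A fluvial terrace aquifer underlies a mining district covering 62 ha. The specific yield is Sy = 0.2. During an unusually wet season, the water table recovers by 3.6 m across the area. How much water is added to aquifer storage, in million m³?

A = 62 ha = 6.2 × 10^5 m²
ΔV = Sy × A × Δh = 0.2 × 6.2 × 10^5 m² × 3.6 m = 4.464 × 10^5 m³
ΔV = 4.464 × 10^5 m³ = 0.4464 million m³

ΔV ≈ 0.446 million m³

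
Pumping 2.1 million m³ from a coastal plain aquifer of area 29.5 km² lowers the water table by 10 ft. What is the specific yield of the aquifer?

Sy ≈ 0.023

A = 29.5 km² = 2.95 × 10^7 m²
Δh = 10 ft = 3.048 m
ΔV = 2.1 million m³ = 2.1 × 10^6 m³
Sy = ΔV / (A × Δh) = 2.1 × 10^6 m³ / (2.95 × 10^7 m² × 3.048 m) = 0.02336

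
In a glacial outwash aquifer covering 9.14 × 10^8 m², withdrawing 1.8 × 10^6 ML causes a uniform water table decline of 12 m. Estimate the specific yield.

ΔV = 1.8 × 10^6 ML = 1.8 × 10^9 m³
Sy = ΔV / (A × Δh) = 1.8 × 10^9 m³ / (9.14 × 10^8 m² × 12 m) = 0.1641

Sy ≈ 0.16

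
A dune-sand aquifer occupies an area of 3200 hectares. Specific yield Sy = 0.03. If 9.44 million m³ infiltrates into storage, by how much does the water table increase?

Δh ≈ 9.83 m

A = 3200 hectares = 3.2 × 10^7 m²
ΔV = 9.44 million m³ = 9.44 × 10^6 m³
Δh = ΔV / (Sy × A) = 9.44 × 10^6 m³ / (0.03 × 3.2 × 10^7 m²) = 9.833 m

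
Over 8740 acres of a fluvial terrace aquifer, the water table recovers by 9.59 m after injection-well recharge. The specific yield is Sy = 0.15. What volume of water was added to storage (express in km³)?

ΔV ≈ 0.0509 km³

A = 8740 acres = 3.537 × 10^7 m²
ΔV = Sy × A × Δh = 0.15 × 3.537 × 10^7 m² × 9.59 m = 5.088 × 10^7 m³
ΔV = 5.088 × 10^7 m³ = 0.05088 km³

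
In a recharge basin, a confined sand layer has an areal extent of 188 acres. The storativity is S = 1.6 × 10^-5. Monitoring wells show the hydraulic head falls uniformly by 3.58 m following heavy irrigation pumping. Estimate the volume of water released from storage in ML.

ΔV ≈ 0.0436 ML

A = 188 acres = 7.608 × 10^5 m²
ΔV = S × A × Δh = 1.6 × 10^-5 × 7.608 × 10^5 m² × 3.58 m = 43.58 m³
ΔV = 43.58 m³ = 0.04358 ML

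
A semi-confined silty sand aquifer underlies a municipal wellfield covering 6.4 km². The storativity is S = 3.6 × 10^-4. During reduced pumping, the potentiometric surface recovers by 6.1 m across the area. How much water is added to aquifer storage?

ΔV ≈ 14100 m³

A = 6.4 km² = 6.4 × 10^6 m²
ΔV = S × A × Δh = 3.6 × 10^-4 × 6.4 × 10^6 m² × 6.1 m = 14050 m³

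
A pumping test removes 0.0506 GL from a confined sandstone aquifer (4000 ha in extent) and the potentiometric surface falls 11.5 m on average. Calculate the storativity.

A = 4000 ha = 4 × 10^7 m²
ΔV = 0.0506 GL = 50600 m³
S = ΔV / (A × Δh) = 50600 m³ / (4 × 10^7 m² × 11.5 m) = 1.1 × 10^-4

S ≈ 1.1 × 10^-4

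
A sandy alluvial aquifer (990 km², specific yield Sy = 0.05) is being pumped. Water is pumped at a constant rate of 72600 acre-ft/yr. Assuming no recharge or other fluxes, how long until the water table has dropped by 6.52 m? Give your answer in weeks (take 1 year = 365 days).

A = 990 km² = 9.9 × 10^8 m²
ΔV = Sy × A × Δh = 0.05 × 9.9 × 10^8 × 6.52 = 3.227 × 10^8 m³
Q = 72600 acre-ft/yr = 2.453 × 10^5 m³/d
t = ΔV / Q = 3.227 × 10^8 m³ / 2.453 × 10^5 m³/d = 1315 d
t = 1315 d ≈ 187.9 weeks

t ≈ 188 weeks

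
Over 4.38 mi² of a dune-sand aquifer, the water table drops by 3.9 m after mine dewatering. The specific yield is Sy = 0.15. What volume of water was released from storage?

A = 4.38 mi² = 1.134 × 10^7 m²
ΔV = Sy × A × Δh = 0.15 × 1.134 × 10^7 m² × 3.9 m = 6.636 × 10^6 m³

ΔV ≈ 6.64 × 10^6 m³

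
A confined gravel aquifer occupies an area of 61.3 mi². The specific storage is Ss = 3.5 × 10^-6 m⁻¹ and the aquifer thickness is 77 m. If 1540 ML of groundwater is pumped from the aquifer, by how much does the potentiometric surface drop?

S = Ss × b = 3.5 × 10^-6 m⁻¹ × 77 m = 2.695 × 10^-4
A = 61.3 mi² = 1.588 × 10^8 m²
ΔV = 1540 ML = 1.54 × 10^6 m³
Δh = ΔV / (S × A) = 1.54 × 10^6 m³ / (2.695 × 10^-4 × 1.588 × 10^8 m²) = 35.99 m

Δh ≈ 36 m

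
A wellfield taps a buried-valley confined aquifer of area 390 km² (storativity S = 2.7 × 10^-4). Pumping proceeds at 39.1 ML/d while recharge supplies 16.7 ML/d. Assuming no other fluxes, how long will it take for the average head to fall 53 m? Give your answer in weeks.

A = 390 km² = 3.9 × 10^8 m²
ΔV = S × A × Δh = 2.7 × 10^-4 × 3.9 × 10^8 × 53 = 5.581 × 10^6 m³
Net withdrawal = 39.1 − 16.7 = 22.4 ML/d = 22400 m³/d
t = ΔV / Q = 5.581 × 10^6 m³ / 22400 m³/d = 249.1 d
t = 249.1 d ≈ 35.59 weeks

t ≈ 35.6 weeks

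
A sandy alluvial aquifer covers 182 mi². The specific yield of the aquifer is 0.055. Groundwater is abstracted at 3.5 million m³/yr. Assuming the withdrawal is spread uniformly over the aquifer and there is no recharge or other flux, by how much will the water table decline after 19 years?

A = 182 mi² = 4.714 × 10^8 m²
Q = 3.5 million m³/yr = 9589 m³/d
t = 19 years = 6935 d
ΔV = Q × t = 9589 m³/d × 6935 d = 6.65 × 10^7 m³
Δh = ΔV / (Sy × A) = 6.65 × 10^7 / (0.055 × 4.714 × 10^8) = 2.565 m

Δh ≈ 2.57 m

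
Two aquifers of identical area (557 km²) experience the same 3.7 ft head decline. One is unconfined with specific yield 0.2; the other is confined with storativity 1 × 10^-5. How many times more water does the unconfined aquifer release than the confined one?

A = 557 km² = 5.57 × 10^8 m²
Δh = 3.7 ft = 1.128 m
Unconfined: ΔV_u = Sy × A × Δh = 0.2 × 5.57 × 10^8 × 1.128 = 1.256 × 10^8 m³
Confined: ΔV_c = S × A × Δh = 1 × 10^-5 × 5.57 × 10^8 × 1.128 = 6282 m³
Ratio = ΔV_u / ΔV_c = Sy / S = 0.2 / 1 × 10^-5 = 20000

ΔV_u / ΔV_c ≈ 20000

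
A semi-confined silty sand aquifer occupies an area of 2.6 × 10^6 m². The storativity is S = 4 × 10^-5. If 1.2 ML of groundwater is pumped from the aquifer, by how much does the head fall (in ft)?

ΔV = 1.2 ML = 1200 m³
Δh = ΔV / (S × A) = 1200 m³ / (4 × 10^-5 × 2.6 × 10^6 m²) = 11.54 m
Δh = 11.54 m = 37.86 ft

Δh ≈ 37.9 ft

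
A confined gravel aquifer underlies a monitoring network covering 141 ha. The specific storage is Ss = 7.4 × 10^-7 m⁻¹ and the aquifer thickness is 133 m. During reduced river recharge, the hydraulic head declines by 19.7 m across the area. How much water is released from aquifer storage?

S = Ss × b = 7.4 × 10^-7 m⁻¹ × 133 m = 9.842 × 10^-5
A = 141 ha = 1.41 × 10^6 m²
ΔV = S × A × Δh = 9.842 × 10^-5 × 1.41 × 10^6 m² × 19.7 m = 2734 m³

ΔV ≈ 2730 m³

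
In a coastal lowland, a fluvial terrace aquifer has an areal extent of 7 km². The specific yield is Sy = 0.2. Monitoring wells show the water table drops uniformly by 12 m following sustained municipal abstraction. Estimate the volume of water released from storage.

ΔV ≈ 1.68 × 10^7 m³

A = 7 km² = 7 × 10^6 m²
ΔV = Sy × A × Δh = 0.2 × 7 × 10^6 m² × 12 m = 1.68 × 10^7 m³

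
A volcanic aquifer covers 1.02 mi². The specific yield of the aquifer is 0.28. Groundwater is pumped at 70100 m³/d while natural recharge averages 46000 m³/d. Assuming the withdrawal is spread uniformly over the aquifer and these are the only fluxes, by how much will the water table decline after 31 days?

A = 1.02 mi² = 2.642 × 10^6 m²
Net abstraction = 70100 − 46000 = 24100 m³/d
ΔV = Q × t = 24100 m³/d × 31 d = 7.471 × 10^5 m³
Δh = ΔV / (Sy × A) = 7.471 × 10^5 / (0.28 × 2.642 × 10^6) = 1.01 m

Δh ≈ 1.01 m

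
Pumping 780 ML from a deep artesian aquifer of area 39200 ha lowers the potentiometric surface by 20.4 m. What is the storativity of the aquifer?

S ≈ 9.8 × 10^-5

A = 39200 ha = 3.92 × 10^8 m²
ΔV = 780 ML = 7.8 × 10^5 m³
S = ΔV / (A × Δh) = 7.8 × 10^5 m³ / (3.92 × 10^8 m² × 20.4 m) = 9.754 × 10^-5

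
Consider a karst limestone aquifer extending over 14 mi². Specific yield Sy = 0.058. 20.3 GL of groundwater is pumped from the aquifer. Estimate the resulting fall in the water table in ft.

A = 14 mi² = 3.626 × 10^7 m²
ΔV = 20.3 GL = 2.03 × 10^7 m³
Δh = ΔV / (Sy × A) = 2.03 × 10^7 m³ / (0.058 × 3.626 × 10^7 m²) = 9.653 m
Δh = 9.653 m = 31.67 ft

Δh ≈ 31.7 ft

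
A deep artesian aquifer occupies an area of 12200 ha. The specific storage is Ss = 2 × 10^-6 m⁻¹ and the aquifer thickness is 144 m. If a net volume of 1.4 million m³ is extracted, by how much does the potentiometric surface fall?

S = Ss × b = 2 × 10^-6 m⁻¹ × 144 m = 2.88 × 10^-4
A = 12200 ha = 1.22 × 10^8 m²
ΔV = 1.4 million m³ = 1.4 × 10^6 m³
Δh = ΔV / (S × A) = 1.4 × 10^6 m³ / (2.88 × 10^-4 × 1.22 × 10^8 m²) = 39.85 m

Δh ≈ 39.8 m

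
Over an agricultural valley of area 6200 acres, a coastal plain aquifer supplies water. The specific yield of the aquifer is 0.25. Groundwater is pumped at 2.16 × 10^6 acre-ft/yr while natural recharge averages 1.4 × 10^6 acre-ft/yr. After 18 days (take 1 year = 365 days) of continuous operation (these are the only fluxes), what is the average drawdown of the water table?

Δh ≈ 7.37 m

A = 6200 acres = 2.509 × 10^7 m²
Net abstraction = 2.16 × 10^6 − 1.4 × 10^6 = 7.6 × 10^5 acre-ft/yr
Q_net = 7.6 × 10^5 acre-ft/yr = 2.568 × 10^6 m³/d
ΔV = Q × t = 2.568 × 10^6 m³/d × 18 d = 4.623 × 10^7 m³
Δh = ΔV / (Sy × A) = 4.623 × 10^7 / (0.25 × 2.509 × 10^7) = 7.37 m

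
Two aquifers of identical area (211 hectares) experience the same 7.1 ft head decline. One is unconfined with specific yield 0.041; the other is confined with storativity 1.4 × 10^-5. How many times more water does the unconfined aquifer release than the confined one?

A = 211 hectares = 2.11 × 10^6 m²
Δh = 7.1 ft = 2.164 m
Unconfined: ΔV_u = Sy × A × Δh = 0.041 × 2.11 × 10^6 × 2.164 = 1.872 × 10^5 m³
Confined: ΔV_c = S × A × Δh = 1.4 × 10^-5 × 2.11 × 10^6 × 2.164 = 63.93 m³
Ratio = ΔV_u / ΔV_c = Sy / S = 0.041 / 1.4 × 10^-5 = 2929

ΔV_u / ΔV_c ≈ 2930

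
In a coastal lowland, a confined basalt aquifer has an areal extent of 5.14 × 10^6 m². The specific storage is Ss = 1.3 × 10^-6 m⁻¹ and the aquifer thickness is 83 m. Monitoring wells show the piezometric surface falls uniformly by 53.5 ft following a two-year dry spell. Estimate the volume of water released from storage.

ΔV ≈ 9040 m³

S = Ss × b = 1.3 × 10^-6 m⁻¹ × 83 m = 1.079 × 10^-4
Δh = 53.5 ft = 16.31 m
ΔV = S × A × Δh = 1.079 × 10^-4 × 5.14 × 10^6 m² × 16.31 m = 9044 m³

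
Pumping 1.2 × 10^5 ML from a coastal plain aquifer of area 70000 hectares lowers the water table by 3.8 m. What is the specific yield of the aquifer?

A = 70000 hectares = 7 × 10^8 m²
ΔV = 1.2 × 10^5 ML = 1.2 × 10^8 m³
Sy = ΔV / (A × Δh) = 1.2 × 10^8 m³ / (7 × 10^8 m² × 3.8 m) = 0.04511

Sy ≈ 0.045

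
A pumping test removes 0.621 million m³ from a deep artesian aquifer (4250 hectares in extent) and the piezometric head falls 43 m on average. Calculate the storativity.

S ≈ 3.4 × 10^-4

A = 4250 hectares = 4.25 × 10^7 m²
ΔV = 0.621 million m³ = 6.21 × 10^5 m³
S = ΔV / (A × Δh) = 6.21 × 10^5 m³ / (4.25 × 10^7 m² × 43 m) = 3.398 × 10^-4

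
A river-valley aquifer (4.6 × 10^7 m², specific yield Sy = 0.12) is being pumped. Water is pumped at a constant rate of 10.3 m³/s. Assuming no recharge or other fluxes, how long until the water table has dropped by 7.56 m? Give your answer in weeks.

ΔV = Sy × A × Δh = 0.12 × 4.6 × 10^7 × 7.56 = 4.173 × 10^7 m³
Q = 10.3 m³/s = 8.899 × 10^5 m³/d
t = ΔV / Q = 4.173 × 10^7 m³ / 8.899 × 10^5 m³/d = 46.89 d
t = 46.89 d ≈ 6.699 weeks

t ≈ 6.7 weeks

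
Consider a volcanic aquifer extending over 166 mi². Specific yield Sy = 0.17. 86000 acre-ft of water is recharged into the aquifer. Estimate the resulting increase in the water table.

Δh ≈ 1.45 m

A = 166 mi² = 4.299 × 10^8 m²
ΔV = 86000 acre-ft = 1.061 × 10^8 m³
Δh = ΔV / (Sy × A) = 1.061 × 10^8 m³ / (0.17 × 4.299 × 10^8 m²) = 1.451 m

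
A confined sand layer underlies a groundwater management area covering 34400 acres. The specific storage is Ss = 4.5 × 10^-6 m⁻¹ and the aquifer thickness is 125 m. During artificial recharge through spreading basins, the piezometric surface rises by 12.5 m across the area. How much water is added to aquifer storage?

ΔV ≈ 9.79 × 10^5 m³

S = Ss × b = 4.5 × 10^-6 m⁻¹ × 125 m = 5.625 × 10^-4
A = 34400 acres = 1.392 × 10^8 m²
ΔV = S × A × Δh = 5.625 × 10^-4 × 1.392 × 10^8 m² × 12.5 m = 9.788 × 10^5 m³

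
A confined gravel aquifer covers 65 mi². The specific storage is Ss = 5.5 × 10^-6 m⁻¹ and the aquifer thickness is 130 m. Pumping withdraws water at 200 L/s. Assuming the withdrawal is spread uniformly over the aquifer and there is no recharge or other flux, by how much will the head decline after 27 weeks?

S = Ss × b = 5.5 × 10^-6 m⁻¹ × 130 m = 7.15 × 10^-4
A = 65 mi² = 1.683 × 10^8 m²
Q = 200 L/s = 17280 m³/d
t = 27 weeks = 189 d
ΔV = Q × t = 17280 m³/d × 189 d = 3.266 × 10^6 m³
Δh = ΔV / (S × A) = 3.266 × 10^6 / (7.15 × 10^-4 × 1.683 × 10^8) = 27.13 m

Δh ≈ 27.1 m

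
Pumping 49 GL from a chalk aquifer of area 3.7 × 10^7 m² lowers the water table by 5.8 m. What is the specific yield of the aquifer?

ΔV = 49 GL = 4.9 × 10^7 m³
Sy = ΔV / (A × Δh) = 4.9 × 10^7 m³ / (3.7 × 10^7 m² × 5.8 m) = 0.2283

Sy ≈ 0.23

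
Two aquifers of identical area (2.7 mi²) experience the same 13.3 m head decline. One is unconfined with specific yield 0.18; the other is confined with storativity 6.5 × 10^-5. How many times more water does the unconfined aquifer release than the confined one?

A = 2.7 mi² = 6.993 × 10^6 m²
Unconfined: ΔV_u = Sy × A × Δh = 0.18 × 6.993 × 10^6 × 13.3 = 1.674 × 10^7 m³
Confined: ΔV_c = S × A × Δh = 6.5 × 10^-5 × 6.993 × 10^6 × 13.3 = 6045 m³
Ratio = ΔV_u / ΔV_c = Sy / S = 0.18 / 6.5 × 10^-5 = 2769

ΔV_u / ΔV_c ≈ 2770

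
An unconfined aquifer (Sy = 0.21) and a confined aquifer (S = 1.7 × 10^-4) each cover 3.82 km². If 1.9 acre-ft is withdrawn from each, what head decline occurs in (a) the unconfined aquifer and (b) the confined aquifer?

Δh_u ≈ 0.00292 m; Δh_c ≈ 3.61 m

A = 3.82 km² = 3.82 × 10^6 m²
ΔV = 1.9 acre-ft = 2344 m³
Unconfined: Δh_u = ΔV/(Sy·A) = 2344/(0.21 × 3.82 × 10^6) = 0.002921 m
Confined: Δh_c = ΔV/(S·A) = 2344/(1.7 × 10^-4 × 3.82 × 10^6) = 3.609 m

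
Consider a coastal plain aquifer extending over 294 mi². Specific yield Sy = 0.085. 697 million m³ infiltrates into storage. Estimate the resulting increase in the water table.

Δh ≈ 10.8 m

A = 294 mi² = 7.615 × 10^8 m²
ΔV = 697 million m³ = 6.97 × 10^8 m³
Δh = ΔV / (Sy × A) = 6.97 × 10^8 m³ / (0.085 × 7.615 × 10^8 m²) = 10.77 m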